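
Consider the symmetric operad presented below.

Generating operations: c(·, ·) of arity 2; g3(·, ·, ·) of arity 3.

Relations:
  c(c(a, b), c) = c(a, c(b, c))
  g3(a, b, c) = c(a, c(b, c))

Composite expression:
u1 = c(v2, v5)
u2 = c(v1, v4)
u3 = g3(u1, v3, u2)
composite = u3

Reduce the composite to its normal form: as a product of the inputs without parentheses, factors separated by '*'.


v2 * v5 * v3 * v1 * v4


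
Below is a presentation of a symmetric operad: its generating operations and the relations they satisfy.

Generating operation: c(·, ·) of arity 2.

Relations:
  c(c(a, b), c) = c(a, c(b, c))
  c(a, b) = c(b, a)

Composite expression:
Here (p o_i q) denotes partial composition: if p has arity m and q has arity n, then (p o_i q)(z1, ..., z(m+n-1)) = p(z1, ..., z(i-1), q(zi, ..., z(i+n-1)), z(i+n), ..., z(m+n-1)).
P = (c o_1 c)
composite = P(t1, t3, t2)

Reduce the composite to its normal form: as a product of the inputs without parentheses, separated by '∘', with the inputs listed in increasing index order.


t1 ∘ t2 ∘ t3

Shape and order are irrelevant to c; the t-input set decides.
c(t1, t3) flattens to t1 ∘ t3
c(c(t1, t3), t2) flattens to t1 ∘ t3 ∘ t2
rearranged into index order: t1 ∘ t2 ∘ t3


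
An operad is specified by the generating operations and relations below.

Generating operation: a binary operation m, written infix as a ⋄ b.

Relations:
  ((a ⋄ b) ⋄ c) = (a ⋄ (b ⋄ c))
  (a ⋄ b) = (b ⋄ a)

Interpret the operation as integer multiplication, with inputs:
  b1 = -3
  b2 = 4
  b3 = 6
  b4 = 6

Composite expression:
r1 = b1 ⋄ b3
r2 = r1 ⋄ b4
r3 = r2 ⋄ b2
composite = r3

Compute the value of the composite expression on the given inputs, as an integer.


-432

(b1 ⋄ b3) = -18
((b1 ⋄ b3) ⋄ b4) = -108
(((b1 ⋄ b3) ⋄ b4) ⋄ b2) = -432


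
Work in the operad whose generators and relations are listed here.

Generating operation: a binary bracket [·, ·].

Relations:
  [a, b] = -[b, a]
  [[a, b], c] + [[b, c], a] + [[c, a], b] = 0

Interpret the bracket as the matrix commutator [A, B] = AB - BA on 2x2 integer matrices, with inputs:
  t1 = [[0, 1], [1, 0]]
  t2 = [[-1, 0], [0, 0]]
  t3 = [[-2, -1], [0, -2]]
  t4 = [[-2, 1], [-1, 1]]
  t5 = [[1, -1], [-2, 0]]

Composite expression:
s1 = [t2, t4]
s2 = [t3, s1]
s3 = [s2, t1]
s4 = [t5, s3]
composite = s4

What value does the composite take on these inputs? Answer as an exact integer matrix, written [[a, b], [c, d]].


[t2, t4] = [[0, -1], [-1, 0]]
[t3, [t2, t4]] = [[1, 0], [0, -1]]
[[t3, [t2, t4]], t1] = [[0, 2], [-2, 0]]
[t5, [[t3, [t2, t4]], t1]] = [[6, 2], [2, -6]]

[[6, 2], [2, -6]]


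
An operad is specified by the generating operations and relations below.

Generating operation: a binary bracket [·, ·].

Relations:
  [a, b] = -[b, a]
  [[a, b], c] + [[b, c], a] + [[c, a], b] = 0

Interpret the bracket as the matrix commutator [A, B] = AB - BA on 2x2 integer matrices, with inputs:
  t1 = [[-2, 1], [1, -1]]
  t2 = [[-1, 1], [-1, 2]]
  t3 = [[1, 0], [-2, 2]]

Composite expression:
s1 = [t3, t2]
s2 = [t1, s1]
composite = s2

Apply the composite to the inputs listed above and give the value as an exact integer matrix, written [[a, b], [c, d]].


[[6, -3], [9, -6]]

[t3, t2] = [[2, -1], [5, -2]]
[t1, [t3, t2]] = [[6, -3], [9, -6]]


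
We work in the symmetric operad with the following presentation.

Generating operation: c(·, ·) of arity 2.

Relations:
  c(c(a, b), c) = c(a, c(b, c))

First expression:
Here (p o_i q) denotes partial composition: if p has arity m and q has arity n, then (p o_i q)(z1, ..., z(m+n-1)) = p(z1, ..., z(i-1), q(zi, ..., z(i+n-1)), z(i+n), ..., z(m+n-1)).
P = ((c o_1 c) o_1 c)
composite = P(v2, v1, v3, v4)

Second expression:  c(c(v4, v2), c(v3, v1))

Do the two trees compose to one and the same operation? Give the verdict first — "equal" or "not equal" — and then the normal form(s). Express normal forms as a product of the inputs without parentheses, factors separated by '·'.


not equal: they reduce to v2 · v1 · v3 · v4 and v4 · v2 · v3 · v1

Reducing the first expression gives v2 · v1 · v3 · v4
Reducing the second expression gives v4 · v2 · v3 · v1
The forms do not match — not equal.


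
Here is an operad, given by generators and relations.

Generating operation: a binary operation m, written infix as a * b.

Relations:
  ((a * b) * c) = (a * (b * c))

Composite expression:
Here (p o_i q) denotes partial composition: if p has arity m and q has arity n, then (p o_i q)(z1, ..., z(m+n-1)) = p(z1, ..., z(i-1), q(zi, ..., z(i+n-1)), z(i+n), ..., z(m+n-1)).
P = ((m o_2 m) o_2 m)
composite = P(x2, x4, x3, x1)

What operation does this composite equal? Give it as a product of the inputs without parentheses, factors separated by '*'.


Under associativity of m, the answer is the x's in reading order.
(x4 * x3) reduces to x4 * x3
((x4 * x3) * x1) reduces to x4 * x3 * x1
(x2 * ((x4 * x3) * x1)) reduces to x2 * x4 * x3 * x1

x2 * x4 * x3 * x1


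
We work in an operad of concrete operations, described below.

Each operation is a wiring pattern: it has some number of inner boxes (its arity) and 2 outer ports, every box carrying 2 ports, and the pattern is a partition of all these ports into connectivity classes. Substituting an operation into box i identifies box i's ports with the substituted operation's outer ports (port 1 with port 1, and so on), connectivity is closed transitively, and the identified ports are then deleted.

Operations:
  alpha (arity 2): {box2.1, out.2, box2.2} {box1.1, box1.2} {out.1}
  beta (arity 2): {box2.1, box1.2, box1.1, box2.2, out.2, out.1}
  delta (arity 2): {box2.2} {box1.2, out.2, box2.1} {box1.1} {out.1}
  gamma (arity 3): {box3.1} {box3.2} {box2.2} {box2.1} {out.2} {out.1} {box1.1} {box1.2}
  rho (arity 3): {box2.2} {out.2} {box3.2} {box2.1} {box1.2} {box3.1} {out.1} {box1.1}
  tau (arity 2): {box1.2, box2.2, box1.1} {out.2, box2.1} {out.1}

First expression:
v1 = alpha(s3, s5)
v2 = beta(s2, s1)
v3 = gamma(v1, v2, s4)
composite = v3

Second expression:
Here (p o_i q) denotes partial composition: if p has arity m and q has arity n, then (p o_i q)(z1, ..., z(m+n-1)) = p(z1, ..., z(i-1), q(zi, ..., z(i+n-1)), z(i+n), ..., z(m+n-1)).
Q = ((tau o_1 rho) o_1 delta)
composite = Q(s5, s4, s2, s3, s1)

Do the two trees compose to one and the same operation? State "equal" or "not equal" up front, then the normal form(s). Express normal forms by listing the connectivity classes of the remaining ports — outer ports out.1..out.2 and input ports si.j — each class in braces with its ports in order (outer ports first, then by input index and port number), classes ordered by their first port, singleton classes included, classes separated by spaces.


not equal; first: {out.1} {out.2} {s1.1, s1.2, s2.1, s2.2} {s3.1, s3.2} {s4.1} {s4.2} {s5.1, s5.2}; second: {out.1} {out.2, s1.1} {s1.2} {s2.1} {s2.2} {s3.1} {s3.2} {s4.1, s5.2} {s4.2} {s5.1}


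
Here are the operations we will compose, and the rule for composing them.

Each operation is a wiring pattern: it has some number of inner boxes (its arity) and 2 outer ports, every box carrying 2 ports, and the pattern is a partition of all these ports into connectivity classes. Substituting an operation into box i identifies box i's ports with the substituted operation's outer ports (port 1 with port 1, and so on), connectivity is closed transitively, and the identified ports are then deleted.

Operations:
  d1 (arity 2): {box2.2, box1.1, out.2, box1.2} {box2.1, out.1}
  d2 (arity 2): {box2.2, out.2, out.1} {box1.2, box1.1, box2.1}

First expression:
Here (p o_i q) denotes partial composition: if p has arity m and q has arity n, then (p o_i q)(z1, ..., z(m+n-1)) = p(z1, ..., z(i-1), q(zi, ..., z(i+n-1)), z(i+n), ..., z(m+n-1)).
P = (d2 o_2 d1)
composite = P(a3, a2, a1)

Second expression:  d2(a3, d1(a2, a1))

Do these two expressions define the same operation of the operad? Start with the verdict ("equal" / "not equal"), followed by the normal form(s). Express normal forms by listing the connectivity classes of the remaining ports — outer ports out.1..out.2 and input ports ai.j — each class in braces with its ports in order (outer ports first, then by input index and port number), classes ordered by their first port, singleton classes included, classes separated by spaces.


equal; both compose to {out.1, out.2, a1.2, a2.1, a2.2} {a1.1, a3.1, a3.2}


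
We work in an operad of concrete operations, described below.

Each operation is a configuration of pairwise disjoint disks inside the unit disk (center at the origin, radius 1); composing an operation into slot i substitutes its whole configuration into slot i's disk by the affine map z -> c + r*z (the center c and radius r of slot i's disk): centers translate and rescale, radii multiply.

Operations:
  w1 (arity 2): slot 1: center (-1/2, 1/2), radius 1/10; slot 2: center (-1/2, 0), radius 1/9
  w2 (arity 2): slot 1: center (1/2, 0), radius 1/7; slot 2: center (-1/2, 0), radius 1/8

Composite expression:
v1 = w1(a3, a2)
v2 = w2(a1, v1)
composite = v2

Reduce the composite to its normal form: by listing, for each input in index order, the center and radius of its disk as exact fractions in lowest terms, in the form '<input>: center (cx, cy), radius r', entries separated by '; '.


a1: center (1/2, 0), radius 1/7; a2: center (-9/16, 0), radius 1/72; a3: center (-9/16, 1/16), radius 1/80


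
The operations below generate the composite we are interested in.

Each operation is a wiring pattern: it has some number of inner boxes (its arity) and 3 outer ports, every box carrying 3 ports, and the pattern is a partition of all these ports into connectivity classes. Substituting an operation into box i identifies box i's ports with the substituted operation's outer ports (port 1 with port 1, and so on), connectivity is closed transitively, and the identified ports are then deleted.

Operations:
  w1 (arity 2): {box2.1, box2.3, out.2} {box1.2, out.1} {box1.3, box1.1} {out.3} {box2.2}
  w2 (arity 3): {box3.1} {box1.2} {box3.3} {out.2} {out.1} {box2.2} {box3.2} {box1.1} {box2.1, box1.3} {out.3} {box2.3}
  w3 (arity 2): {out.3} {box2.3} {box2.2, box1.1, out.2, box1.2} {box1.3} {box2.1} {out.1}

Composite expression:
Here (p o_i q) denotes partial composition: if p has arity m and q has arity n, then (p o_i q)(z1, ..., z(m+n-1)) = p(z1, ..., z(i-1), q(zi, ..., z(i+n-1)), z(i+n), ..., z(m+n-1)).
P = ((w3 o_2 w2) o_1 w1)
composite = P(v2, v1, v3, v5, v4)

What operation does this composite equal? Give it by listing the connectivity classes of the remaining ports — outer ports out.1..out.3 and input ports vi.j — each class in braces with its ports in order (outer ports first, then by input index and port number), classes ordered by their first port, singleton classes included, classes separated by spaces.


Two ports join when wires chain via w3-identified ports.
stage w1: inputs (v2, v1), connectivity {out.1, v2.2} {out.2, v1.1, v1.3} {out.3} {v1.2} {v2.1, v2.3}, out.j its boundary
stage w2: inputs (v3, v5, v4), connectivity {out.1} {out.2} {out.3} {v3.1} {v3.2} {v3.3, v5.1} {v4.1} {v4.2} {v4.3} {v5.2} {v5.3}, out.j its boundary
stage w3: inputs (v2, v1, v3, v5, v4), connectivity {out.1} {out.2, v1.1, v1.3, v2.2} {out.3} {v1.2} {v2.1, v2.3} {v3.1} {v3.2} {v3.3, v5.1} {v4.1} {v4.2} {v4.3} {v5.2} {v5.3}, out.j its boundary

{out.1} {out.2, v1.1, v1.3, v2.2} {out.3} {v1.2} {v2.1, v2.3} {v3.1} {v3.2} {v3.3, v5.1} {v4.1} {v4.2} {v4.3} {v5.2} {v5.3}


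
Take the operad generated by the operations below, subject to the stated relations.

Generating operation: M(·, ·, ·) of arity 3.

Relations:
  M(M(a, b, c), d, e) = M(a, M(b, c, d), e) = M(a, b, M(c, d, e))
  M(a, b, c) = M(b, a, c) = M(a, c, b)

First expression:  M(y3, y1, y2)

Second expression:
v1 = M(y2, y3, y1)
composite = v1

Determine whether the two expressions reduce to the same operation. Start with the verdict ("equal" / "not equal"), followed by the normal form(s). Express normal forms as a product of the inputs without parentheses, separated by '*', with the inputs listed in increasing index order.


equal: each reduces to y1 * y2 * y3


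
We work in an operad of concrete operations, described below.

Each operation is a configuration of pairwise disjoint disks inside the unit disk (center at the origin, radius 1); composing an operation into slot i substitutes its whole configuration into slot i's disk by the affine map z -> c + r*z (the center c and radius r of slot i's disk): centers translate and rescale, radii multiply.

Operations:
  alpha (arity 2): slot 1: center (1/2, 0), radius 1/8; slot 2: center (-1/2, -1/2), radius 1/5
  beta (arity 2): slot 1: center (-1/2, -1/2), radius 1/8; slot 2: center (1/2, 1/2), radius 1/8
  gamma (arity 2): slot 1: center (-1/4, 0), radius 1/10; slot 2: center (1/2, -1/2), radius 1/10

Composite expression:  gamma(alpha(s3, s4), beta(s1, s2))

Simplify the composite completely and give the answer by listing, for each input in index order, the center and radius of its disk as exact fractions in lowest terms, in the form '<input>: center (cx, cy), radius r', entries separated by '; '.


s1: center (9/20, -11/20), radius 1/80; s2: center (11/20, -9/20), radius 1/80; s3: center (-1/5, 0), radius 1/80; s4: center (-3/10, -1/20), radius 1/50

Below gamma, radii multiply path by path; the s-disk centers shift.
s3 passes through 2 substitutions, ending at center (-1/5, 0), radius 1/80
s4 passes through 2 substitutions, ending at center (-3/10, -1/20), radius 1/50
s1 passes through 2 substitutions, ending at center (9/20, -11/20), radius 1/80
s2 passes through 2 substitutions, ending at center (11/20, -9/20), radius 1/80


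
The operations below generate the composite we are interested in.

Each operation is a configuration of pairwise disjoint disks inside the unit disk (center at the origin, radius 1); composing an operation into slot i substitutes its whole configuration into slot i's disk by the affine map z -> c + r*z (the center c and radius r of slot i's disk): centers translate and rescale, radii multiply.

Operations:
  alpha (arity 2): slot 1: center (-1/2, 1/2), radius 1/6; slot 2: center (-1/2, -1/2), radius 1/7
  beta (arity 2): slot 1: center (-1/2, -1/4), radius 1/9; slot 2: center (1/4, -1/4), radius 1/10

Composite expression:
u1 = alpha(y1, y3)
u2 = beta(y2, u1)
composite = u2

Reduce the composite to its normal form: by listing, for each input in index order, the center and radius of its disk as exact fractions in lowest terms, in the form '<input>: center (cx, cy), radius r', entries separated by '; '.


y1: center (1/5, -1/5), radius 1/60; y2: center (-1/2, -1/4), radius 1/9; y3: center (1/5, -3/10), radius 1/70


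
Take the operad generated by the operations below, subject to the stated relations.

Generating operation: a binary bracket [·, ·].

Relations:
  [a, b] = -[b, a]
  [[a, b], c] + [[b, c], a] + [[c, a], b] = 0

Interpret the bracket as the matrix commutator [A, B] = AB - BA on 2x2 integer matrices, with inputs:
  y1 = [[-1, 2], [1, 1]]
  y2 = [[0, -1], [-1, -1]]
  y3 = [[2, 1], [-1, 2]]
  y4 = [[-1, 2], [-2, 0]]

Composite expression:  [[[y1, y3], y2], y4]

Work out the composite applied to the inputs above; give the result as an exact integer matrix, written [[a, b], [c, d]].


[y1, y3] = [[-3, -2], [-2, 3]]
[[y1, y3], y2] = [[0, 8], [-8, 0]]
[[[y1, y3], y2], y4] = [[0, 8], [8, 0]]

[[0, 8], [8, 0]]


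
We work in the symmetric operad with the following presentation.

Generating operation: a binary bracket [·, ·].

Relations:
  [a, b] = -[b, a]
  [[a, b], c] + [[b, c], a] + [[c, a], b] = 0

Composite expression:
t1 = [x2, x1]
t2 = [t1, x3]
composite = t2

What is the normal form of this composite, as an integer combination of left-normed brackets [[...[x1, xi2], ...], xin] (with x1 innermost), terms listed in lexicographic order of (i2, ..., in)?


Expand each bracket as ab - ba; the x1-initial words give the coefficients.
Composite bracket: [[x2, x1], x3]
Expanding via [a, b] = ab - ba: 4 signed words (2^2 = 4).
The x1-initial words carry the normal form:
  sign of x1x2x3 is -1, so it contributes -[[x1, x2], x3]

-[[x1, x2], x3]


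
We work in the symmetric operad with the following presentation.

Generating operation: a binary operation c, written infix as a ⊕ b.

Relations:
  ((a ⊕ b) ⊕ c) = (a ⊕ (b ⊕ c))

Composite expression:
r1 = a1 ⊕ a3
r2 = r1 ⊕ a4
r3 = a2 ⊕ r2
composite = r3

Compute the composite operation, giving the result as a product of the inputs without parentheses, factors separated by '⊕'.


a2 ⊕ a1 ⊕ a3 ⊕ a4


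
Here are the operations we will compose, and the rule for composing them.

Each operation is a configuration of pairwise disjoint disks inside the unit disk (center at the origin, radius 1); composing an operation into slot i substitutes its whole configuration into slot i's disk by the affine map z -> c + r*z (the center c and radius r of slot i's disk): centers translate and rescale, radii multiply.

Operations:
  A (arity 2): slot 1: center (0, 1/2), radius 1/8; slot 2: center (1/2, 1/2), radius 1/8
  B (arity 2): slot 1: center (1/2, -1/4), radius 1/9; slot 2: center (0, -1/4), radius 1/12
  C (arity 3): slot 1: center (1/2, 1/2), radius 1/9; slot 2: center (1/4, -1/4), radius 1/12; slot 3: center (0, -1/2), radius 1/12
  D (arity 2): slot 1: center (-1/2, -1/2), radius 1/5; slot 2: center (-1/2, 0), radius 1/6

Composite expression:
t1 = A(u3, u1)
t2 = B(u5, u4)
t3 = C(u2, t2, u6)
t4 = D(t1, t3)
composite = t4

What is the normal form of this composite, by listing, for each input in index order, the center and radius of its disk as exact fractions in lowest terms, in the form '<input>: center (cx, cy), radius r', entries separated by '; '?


Affine substitution under D: radii multiply and u-centers shift.
u3: after 2 affine steps, its disk has center (-1/2, -2/5), radius 1/40
u1: after 2 affine steps, its disk has center (-2/5, -2/5), radius 1/40
u2: after 2 affine steps, its disk has center (-5/12, 1/12), radius 1/54
u5: after 3 affine steps, its disk has center (-65/144, -13/288), radius 1/648
u4: after 3 affine steps, its disk has center (-11/24, -13/288), radius 1/864
u6: after 2 affine steps, its disk has center (-1/2, -1/12), radius 1/72

u1: center (-2/5, -2/5), radius 1/40; u2: center (-5/12, 1/12), radius 1/54; u3: center (-1/2, -2/5), radius 1/40; u4: center (-11/24, -13/288), radius 1/864; u5: center (-65/144, -13/288), radius 1/648; u6: center (-1/2, -1/12), radius 1/72


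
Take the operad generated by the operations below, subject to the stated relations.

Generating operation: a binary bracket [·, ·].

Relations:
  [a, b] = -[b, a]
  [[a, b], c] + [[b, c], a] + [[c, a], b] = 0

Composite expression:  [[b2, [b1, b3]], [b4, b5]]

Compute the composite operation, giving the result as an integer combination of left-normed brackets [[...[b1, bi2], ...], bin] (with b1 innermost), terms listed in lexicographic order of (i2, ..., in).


In the tensor algebra, words opening b1 carry the b1-anchored form.
Composite bracket: [[b2, [b1, b3]], [b4, b5]]
Expanding via [a, b] = ab - ba: 16 signed words (2^4 = 16).
The b1-initial words carry the normal form:
  the word b1b3b2b4b5 carries sign -1 and contributes -[[[[b1, b3], b2], b4], b5]
  the word b1b3b2b5b4 carries sign +1 and contributes +[[[[b1, b3], b2], b5], b4]

-[[[[b1, b3], b2], b4], b5] + [[[[b1, b3], b2], b5], b4]


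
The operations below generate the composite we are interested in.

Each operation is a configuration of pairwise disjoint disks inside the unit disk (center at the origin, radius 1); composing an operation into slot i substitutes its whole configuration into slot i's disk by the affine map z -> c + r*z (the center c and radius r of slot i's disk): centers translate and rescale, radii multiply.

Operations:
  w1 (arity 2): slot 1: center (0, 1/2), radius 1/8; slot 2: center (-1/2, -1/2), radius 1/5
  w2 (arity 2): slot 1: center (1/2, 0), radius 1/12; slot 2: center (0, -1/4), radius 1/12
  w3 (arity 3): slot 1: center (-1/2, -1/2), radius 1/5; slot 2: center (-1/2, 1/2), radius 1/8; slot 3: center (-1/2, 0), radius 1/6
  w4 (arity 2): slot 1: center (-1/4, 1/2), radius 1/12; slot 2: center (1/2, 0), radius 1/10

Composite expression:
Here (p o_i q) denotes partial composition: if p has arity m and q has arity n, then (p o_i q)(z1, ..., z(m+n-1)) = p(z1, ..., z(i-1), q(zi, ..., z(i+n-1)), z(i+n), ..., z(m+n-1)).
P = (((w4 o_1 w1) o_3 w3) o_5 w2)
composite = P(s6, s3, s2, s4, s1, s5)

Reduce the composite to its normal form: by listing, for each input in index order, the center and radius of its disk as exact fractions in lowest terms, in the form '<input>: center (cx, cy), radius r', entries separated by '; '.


s1: center (11/24, 0), radius 1/720; s2: center (9/20, -1/20), radius 1/50; s3: center (-7/24, 11/24), radius 1/60; s4: center (9/20, 1/20), radius 1/80; s5: center (9/20, -1/240), radius 1/720; s6: center (-1/4, 13/24), radius 1/96

Follow each s-input down from w4: c' goes to c + r*c', radius to r*r'.
input s6: composing its 2 substitution steps yields center (-1/4, 13/24), radius 1/96
input s3: composing its 2 substitution steps yields center (-7/24, 11/24), radius 1/60
input s2: composing its 2 substitution steps yields center (9/20, -1/20), radius 1/50
input s4: composing its 2 substitution steps yields center (9/20, 1/20), radius 1/80
input s1: composing its 3 substitution steps yields center (11/24, 0), radius 1/720
input s5: composing its 3 substitution steps yields center (9/20, -1/240), radius 1/720


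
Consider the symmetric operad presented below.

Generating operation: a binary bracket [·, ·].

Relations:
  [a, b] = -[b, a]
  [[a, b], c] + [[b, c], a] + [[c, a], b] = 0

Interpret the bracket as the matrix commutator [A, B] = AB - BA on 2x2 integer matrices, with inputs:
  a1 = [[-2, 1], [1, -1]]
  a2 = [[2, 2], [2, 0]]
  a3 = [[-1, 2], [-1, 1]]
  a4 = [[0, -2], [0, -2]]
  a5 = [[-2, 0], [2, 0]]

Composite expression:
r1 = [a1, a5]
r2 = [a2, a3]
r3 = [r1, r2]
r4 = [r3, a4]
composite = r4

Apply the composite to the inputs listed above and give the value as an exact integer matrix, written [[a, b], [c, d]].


[[16, -96], [16, -16]]


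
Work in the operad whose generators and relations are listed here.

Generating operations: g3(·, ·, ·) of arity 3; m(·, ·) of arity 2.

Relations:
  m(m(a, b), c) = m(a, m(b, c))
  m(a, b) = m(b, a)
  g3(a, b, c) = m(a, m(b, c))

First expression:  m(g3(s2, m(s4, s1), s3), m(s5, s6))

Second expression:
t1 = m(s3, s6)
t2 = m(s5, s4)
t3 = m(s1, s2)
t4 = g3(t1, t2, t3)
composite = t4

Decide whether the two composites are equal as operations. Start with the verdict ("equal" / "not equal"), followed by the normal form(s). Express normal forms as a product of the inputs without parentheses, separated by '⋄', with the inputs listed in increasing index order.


The first expression reduces to s1 ⋄ s2 ⋄ s3 ⋄ s4 ⋄ s5 ⋄ s6
The second expression reduces to s1 ⋄ s2 ⋄ s3 ⋄ s4 ⋄ s5 ⋄ s6
The normal forms match — equal.

equal — both sides give s1 ⋄ s2 ⋄ s3 ⋄ s4 ⋄ s5 ⋄ s6


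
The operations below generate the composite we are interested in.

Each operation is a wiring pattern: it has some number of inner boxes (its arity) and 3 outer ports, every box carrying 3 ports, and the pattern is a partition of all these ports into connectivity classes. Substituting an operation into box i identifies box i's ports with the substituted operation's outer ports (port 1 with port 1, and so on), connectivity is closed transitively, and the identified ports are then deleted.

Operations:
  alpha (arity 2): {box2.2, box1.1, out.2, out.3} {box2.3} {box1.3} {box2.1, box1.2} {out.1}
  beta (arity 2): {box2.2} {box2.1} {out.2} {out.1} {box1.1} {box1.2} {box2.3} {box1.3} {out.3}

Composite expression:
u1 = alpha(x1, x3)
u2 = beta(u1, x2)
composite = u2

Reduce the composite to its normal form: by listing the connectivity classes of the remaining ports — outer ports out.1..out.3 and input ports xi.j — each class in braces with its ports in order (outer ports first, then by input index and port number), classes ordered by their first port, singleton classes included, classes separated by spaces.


Treat the ports identified at beta as solder joints: merge, then drop.
after alpha, the pattern on (x1, x3) reads {out.1} {out.2, out.3, x1.1, x3.2} {x1.2, x3.1} {x1.3} {x3.3} (out.j = its outer ports)
after beta, the pattern on (x1, x3, x2) reads {out.1} {out.2} {out.3} {x1.1, x3.2} {x1.2, x3.1} {x1.3} {x2.1} {x2.2} {x2.3} {x3.3} (out.j = its outer ports)

{out.1} {out.2} {out.3} {x1.1, x3.2} {x1.2, x3.1} {x1.3} {x2.1} {x2.2} {x2.3} {x3.3}


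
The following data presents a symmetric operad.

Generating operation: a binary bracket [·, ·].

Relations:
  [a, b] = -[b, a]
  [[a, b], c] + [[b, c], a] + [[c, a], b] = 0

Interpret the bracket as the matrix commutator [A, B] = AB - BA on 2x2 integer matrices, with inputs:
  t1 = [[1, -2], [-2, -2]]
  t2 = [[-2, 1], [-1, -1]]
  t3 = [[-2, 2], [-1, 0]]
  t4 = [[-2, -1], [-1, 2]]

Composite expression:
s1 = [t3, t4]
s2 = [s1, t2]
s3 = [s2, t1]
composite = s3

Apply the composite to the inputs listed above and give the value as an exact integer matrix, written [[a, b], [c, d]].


[[-24, 36], [-72, 24]]


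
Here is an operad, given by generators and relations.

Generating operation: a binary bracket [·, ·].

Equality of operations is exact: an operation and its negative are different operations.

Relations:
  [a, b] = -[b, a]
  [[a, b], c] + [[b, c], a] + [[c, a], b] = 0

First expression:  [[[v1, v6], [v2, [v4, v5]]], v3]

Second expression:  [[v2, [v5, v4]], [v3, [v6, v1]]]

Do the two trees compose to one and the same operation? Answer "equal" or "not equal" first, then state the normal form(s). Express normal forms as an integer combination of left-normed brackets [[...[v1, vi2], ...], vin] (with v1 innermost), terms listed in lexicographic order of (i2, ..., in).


not equal; the first gives [[[[[v1, v6], v2], v4], v5], v3] - [[[[[v1, v6], v2], v5], v4], v3] - [[[[[v1, v6], v4], v5], v2], v3] + [[[[[v1, v6], v5], v4], v2], v3] and the second [[[[[v1, v6], v3], v2], v4], v5] - [[[[[v1, v6], v3], v2], v5], v4] - [[[[[v1, v6], v3], v4], v5], v2] + [[[[[v1, v6], v3], v5], v4], v2]

The first expression, normalized: [[[[[v1, v6], v2], v4], v5], v3] - [[[[[v1, v6], v2], v5], v4], v3] - [[[[[v1, v6], v4], v5], v2], v3] + [[[[[v1, v6], v5], v4], v2], v3]
The second expression, normalized: [[[[[v1, v6], v3], v2], v4], v5] - [[[[[v1, v6], v3], v2], v5], v4] - [[[[[v1, v6], v3], v4], v5], v2] + [[[[[v1, v6], v3], v5], v4], v2]
Distinct normal forms: not equal.


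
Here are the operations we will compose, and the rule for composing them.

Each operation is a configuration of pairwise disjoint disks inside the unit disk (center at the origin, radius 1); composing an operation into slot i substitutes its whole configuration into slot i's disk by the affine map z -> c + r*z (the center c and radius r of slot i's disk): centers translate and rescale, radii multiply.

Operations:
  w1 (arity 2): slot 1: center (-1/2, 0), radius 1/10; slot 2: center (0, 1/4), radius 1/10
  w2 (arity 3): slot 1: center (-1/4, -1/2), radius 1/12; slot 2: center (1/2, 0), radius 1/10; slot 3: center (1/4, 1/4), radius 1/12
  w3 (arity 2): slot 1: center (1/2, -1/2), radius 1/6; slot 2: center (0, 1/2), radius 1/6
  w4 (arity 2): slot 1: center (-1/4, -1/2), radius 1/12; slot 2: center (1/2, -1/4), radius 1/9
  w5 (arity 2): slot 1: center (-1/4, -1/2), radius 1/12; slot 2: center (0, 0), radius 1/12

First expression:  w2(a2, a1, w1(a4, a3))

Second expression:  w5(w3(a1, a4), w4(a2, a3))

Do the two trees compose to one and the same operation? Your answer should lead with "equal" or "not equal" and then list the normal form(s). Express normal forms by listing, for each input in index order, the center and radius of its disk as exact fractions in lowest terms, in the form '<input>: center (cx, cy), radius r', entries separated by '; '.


not equal; first: a1: center (1/2, 0), radius 1/10; a2: center (-1/4, -1/2), radius 1/12; a3: center (1/4, 13/48), radius 1/120; a4: center (5/24, 1/4), radius 1/120; second: a1: center (-5/24, -13/24), radius 1/72; a2: center (-1/48, -1/24), radius 1/144; a3: center (1/24, -1/48), radius 1/108; a4: center (-1/4, -11/24), radius 1/72

The first expression, normalized: a1: center (1/2, 0), radius 1/10; a2: center (-1/4, -1/2), radius 1/12; a3: center (1/4, 13/48), radius 1/120; a4: center (5/24, 1/4), radius 1/120
The second expression, normalized: a1: center (-5/24, -13/24), radius 1/72; a2: center (-1/48, -1/24), radius 1/144; a3: center (1/24, -1/48), radius 1/108; a4: center (-1/4, -11/24), radius 1/72
Distinct normal forms: not equal.


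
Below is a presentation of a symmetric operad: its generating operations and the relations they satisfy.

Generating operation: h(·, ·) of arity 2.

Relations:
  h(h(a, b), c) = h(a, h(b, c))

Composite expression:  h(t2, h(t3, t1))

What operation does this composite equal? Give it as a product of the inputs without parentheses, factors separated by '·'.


t2 · t3 · t1

Under associativity of h, the answer is the t's in reading order.
h(t3, t1) reduces to t3 · t1
h(t2, h(t3, t1)) reduces to t2 · t3 · t1


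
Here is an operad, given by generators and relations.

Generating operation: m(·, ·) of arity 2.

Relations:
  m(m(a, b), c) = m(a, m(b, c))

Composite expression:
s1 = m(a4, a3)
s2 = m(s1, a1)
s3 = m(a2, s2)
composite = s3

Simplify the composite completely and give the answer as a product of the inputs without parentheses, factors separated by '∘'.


Key point: m is associative — brackets drop, the a-order remains.
m(a4, a3) spells out as a4 ∘ a3
m(m(a4, a3), a1) spells out as a4 ∘ a3 ∘ a1
m(a2, m(m(a4, a3), a1)) spells out as a2 ∘ a4 ∘ a3 ∘ a1

a2 ∘ a4 ∘ a3 ∘ a1


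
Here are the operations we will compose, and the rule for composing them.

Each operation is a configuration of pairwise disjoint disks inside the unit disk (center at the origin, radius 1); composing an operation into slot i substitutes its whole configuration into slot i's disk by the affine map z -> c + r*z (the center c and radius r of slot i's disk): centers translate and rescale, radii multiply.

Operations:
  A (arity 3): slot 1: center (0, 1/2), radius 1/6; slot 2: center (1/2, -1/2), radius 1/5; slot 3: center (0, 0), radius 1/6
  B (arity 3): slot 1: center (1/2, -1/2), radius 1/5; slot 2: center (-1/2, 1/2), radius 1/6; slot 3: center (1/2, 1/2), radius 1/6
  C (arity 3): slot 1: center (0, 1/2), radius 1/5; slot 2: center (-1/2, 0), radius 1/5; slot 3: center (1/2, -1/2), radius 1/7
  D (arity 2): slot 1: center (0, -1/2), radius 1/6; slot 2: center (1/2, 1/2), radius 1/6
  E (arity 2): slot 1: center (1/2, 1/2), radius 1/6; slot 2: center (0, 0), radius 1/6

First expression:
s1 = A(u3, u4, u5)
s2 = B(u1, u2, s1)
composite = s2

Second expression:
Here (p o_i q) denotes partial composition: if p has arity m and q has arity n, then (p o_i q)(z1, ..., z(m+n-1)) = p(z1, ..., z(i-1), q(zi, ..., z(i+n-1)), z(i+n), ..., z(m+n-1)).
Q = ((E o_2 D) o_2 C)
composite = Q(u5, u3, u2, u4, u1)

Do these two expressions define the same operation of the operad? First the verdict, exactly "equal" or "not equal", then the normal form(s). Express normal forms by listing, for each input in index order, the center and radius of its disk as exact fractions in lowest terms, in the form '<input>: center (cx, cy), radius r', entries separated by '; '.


not equal — first u1: center (1/2, -1/2), radius 1/5; u2: center (-1/2, 1/2), radius 1/6; u3: center (1/2, 7/12), radius 1/36; u4: center (7/12, 5/12), radius 1/30; u5: center (1/2, 1/2), radius 1/36, second u1: center (1/12, 1/12), radius 1/36; u2: center (-1/72, -1/12), radius 1/180; u3: center (0, -5/72), radius 1/180; u4: center (1/72, -7/72), radius 1/252; u5: center (1/2, 1/2), radius 1/6

The first expression, normalized: u1: center (1/2, -1/2), radius 1/5; u2: center (-1/2, 1/2), radius 1/6; u3: center (1/2, 7/12), radius 1/36; u4: center (7/12, 5/12), radius 1/30; u5: center (1/2, 1/2), radius 1/36
The second expression, normalized: u1: center (1/12, 1/12), radius 1/36; u2: center (-1/72, -1/12), radius 1/180; u3: center (0, -5/72), radius 1/180; u4: center (1/72, -7/72), radius 1/252; u5: center (1/2, 1/2), radius 1/6
The forms do not match — not equal.


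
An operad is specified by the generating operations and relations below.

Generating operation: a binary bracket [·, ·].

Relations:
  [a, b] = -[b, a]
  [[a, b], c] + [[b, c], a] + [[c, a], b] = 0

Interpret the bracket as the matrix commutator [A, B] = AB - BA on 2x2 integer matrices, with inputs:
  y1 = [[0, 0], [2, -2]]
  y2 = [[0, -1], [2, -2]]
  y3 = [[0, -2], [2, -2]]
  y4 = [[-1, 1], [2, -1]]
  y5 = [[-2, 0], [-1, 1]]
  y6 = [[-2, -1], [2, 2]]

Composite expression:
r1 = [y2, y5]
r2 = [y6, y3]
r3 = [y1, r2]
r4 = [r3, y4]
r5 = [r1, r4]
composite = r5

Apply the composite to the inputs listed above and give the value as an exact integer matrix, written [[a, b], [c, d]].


[[-400, 256], [-608, 400]]

[y2, y5] = [[1, -3], [-4, -1]]
[y6, y3] = [[2, 10], [12, -2]]
[y1, [y6, y3]] = [[-20, 20], [-16, 20]]
[[y1, [y6, y3]], y4] = [[56, -40], [80, -56]]
[[y2, y5], [[y1, [y6, y3]], y4]] = [[-400, 256], [-608, 400]]


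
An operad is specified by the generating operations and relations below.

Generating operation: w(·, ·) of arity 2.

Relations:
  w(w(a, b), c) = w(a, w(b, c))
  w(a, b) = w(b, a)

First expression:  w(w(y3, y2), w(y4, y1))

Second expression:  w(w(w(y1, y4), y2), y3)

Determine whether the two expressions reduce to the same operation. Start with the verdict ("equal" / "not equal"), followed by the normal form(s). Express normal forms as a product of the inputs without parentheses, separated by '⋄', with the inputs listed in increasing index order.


In normal form, the first expression is y1 ⋄ y2 ⋄ y3 ⋄ y4
In normal form, the second expression is y1 ⋄ y2 ⋄ y3 ⋄ y4
Identical normal forms: equal.

equal — both sides give y1 ⋄ y2 ⋄ y3 ⋄ y4


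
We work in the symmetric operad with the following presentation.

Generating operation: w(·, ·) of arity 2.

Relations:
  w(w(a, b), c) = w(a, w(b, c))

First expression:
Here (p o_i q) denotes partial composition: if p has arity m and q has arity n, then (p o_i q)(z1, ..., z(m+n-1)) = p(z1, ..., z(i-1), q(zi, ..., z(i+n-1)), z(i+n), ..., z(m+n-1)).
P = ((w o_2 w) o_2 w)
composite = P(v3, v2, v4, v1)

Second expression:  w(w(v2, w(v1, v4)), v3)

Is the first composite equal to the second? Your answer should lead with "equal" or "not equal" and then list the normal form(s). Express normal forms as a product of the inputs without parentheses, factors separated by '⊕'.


not equal: they reduce to v3 ⊕ v2 ⊕ v4 ⊕ v1 and v2 ⊕ v1 ⊕ v4 ⊕ v3


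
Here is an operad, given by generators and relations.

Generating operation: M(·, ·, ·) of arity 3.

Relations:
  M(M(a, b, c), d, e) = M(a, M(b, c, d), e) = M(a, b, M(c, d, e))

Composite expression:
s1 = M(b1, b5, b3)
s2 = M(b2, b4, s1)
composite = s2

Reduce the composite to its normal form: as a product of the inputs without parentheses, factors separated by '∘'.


b2 ∘ b4 ∘ b1 ∘ b5 ∘ b3

All parenthesizations of M agree; list the b-inputs left to right.
M(b1, b5, b3) reduces to b1 ∘ b5 ∘ b3
M(b2, b4, M(b1, b5, b3)) reduces to b2 ∘ b4 ∘ b1 ∘ b5 ∘ b3


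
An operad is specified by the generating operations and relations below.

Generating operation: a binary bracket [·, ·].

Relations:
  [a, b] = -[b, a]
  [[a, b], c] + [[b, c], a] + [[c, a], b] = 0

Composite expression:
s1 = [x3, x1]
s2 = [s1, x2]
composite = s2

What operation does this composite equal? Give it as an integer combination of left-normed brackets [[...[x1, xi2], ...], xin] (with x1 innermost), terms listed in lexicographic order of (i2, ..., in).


Skip Jacobi rewriting: expand, keep x1-initial words, read off terms.
Composite bracket: [[x3, x1], x2]
Full expansion: 4 signed words from ab - ba (2^2 = 4).
Coefficients come from the x1-initial words:
  from x1x3x2, sign -1: term -[[x1, x3], x2]

-[[x1, x3], x2]


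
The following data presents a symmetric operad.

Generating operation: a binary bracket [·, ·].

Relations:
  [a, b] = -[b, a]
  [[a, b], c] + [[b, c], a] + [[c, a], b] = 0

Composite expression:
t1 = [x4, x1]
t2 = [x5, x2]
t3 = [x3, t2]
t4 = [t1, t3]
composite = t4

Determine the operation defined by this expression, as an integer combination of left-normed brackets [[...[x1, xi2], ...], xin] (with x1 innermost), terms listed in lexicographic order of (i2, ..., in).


-[[[[x1, x4], x2], x5], x3] + [[[[x1, x4], x3], x2], x5] - [[[[x1, x4], x3], x5], x2] + [[[[x1, x4], x5], x2], x3]

Expand each bracket as ab - ba; the x1-initial words give the coefficients.
Composite bracket: [[x4, x1], [x3, [x5, x2]]]
Full expansion: 16 signed words from ab - ba (2^4 = 16).
The x1-initial words carry the normal form:
  the word x1x4x2x5x3 carries sign -1 and contributes -[[[[x1, x4], x2], x5], x3]
  the word x1x4x3x2x5 carries sign +1 and contributes +[[[[x1, x4], x3], x2], x5]
  the word x1x4x3x5x2 carries sign -1 and contributes -[[[[x1, x4], x3], x5], x2]
  the word x1x4x5x2x3 carries sign +1 and contributes +[[[[x1, x4], x5], x2], x3]


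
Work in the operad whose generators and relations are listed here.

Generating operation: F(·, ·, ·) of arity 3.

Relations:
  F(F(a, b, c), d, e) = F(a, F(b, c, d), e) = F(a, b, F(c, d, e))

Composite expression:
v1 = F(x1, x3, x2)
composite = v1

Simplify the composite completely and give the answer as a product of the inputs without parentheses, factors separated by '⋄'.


The F-tree's shape is irrelevant; the x-reading-order decides.
F(x1, x3, x2) linearizes to x1 ⋄ x3 ⋄ x2

x1 ⋄ x3 ⋄ x2


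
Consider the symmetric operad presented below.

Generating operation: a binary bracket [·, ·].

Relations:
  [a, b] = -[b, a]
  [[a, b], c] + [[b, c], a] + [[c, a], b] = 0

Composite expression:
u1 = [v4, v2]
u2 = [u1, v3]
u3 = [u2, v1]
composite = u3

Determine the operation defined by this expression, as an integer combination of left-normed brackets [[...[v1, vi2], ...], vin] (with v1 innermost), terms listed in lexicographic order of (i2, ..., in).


A multilinear Lie element is pinned by v1-initial words (v1 innermost).
Composite bracket: [[[v4, v2], v3], v1]
Under [a, b] = ab - ba we get 8 signed associative words (2^3 = 8).
Keep just the words that open with v1:
  from v1v2v4v3, sign +1: term +[[[v1, v2], v4], v3]
  from v1v3v2v4, sign -1: term -[[[v1, v3], v2], v4]
  from v1v3v4v2, sign +1: term +[[[v1, v3], v4], v2]
  from v1v4v2v3, sign -1: term -[[[v1, v4], v2], v3]

[[[v1, v2], v4], v3] - [[[v1, v3], v2], v4] + [[[v1, v3], v4], v2] - [[[v1, v4], v2], v3]


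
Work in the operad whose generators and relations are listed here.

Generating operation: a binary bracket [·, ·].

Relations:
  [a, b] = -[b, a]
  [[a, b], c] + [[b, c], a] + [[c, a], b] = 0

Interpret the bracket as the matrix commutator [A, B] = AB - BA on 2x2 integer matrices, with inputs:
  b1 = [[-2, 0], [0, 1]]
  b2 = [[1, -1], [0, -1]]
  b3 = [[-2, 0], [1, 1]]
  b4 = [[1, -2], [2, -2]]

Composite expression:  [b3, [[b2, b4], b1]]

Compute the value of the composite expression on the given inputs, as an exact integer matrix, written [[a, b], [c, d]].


[[3, 9], [36, -3]]


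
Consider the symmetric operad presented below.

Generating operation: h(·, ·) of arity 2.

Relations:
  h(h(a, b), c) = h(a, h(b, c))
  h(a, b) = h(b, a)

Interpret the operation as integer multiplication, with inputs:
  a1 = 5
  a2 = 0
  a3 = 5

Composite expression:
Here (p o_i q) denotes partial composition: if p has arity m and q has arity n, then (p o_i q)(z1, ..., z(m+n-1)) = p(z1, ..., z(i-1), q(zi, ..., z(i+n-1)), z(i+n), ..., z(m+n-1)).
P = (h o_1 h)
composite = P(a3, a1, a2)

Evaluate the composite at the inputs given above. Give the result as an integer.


h(a3, a1) = 25
h(h(a3, a1), a2) = 0

0


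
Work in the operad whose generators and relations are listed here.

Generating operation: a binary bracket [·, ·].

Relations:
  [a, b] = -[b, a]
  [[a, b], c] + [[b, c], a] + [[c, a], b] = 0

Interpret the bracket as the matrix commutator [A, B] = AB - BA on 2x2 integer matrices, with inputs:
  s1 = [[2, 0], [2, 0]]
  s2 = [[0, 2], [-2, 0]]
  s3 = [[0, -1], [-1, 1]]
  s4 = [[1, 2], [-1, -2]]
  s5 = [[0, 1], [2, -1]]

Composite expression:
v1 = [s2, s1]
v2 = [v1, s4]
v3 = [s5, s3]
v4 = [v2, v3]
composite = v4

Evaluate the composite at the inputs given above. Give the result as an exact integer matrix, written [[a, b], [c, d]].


[[-28, -56], [16, 28]]
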